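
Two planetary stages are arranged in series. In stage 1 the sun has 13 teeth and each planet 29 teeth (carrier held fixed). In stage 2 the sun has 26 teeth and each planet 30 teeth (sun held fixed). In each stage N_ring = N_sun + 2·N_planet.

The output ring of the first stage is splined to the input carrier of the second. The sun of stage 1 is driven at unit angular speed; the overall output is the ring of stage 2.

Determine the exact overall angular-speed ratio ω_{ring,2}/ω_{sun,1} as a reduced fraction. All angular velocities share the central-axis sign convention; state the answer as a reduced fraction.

Stage 1: N_ring = 13 + 2·29 = 71
Stage 1: 13(ω_s−ω_c) = −71(ω_r−ω_c),  ω_c=0, ω_s=1
Stage 1: ω_r = 0 − (13/71)(1−0) = -13/71
  ⇒ ω_r¹/ω_s¹ = -13/71
Stage 2: N_ring = 26 + 2·30 = 86
Stage 2: 26(ω_s−ω_c) = −86(ω_r−ω_c),  ω_s=0, ω_c=1
Stage 2: ω_r = 1 − (26/86)(0−1) = 56/43
  ⇒ ω_r²/ω_c² = 56/43
Coupling ω_c² = ω_r¹ ⇒ overall = -13/71 × 56/43 = -728/3053

-728/3053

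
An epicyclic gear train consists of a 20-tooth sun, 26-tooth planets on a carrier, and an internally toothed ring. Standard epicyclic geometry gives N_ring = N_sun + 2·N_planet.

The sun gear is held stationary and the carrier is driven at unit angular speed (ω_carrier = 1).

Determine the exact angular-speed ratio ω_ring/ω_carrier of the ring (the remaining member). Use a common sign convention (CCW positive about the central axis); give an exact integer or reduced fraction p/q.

23/18

N_ring = 20 + 2·26 = 72
20(ω_s−ω_c) = −72(ω_r−ω_c),  ω_s=0, ω_c=1
ω_r = 1 − (20/72)(0−1) = 23/18
ω_r/ω_c = 23/18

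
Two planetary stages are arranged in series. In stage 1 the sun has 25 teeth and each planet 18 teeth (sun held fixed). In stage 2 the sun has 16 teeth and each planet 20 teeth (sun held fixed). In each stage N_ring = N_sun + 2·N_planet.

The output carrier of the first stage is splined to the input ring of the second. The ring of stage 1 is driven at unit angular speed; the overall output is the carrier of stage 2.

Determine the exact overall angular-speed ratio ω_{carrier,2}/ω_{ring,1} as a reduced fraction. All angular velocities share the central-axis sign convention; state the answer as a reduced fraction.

427/774

Stage 1: N_ring = 25 + 2·18 = 61
Stage 1: 25(ω_s−ω_c) = −61(ω_r−ω_c),  ω_s=0, ω_r=1
Stage 1: 25(0−ω_c) = −61(1−ω_c)  ⇒  86ω_c = 61  ⇒  ω_c = 61/86
  ⇒ ω_c¹/ω_r¹ = 61/86
Stage 2: N_ring = 16 + 2·20 = 56
Stage 2: 16(ω_s−ω_c) = −56(ω_r−ω_c),  ω_s=0, ω_r=1
Stage 2: 16(0−ω_c) = −56(1−ω_c)  ⇒  72ω_c = 56  ⇒  ω_c = 7/9
  ⇒ ω_c²/ω_r² = 7/9
Coupling ω_r² = ω_c¹ ⇒ overall = 61/86 × 7/9 = 427/774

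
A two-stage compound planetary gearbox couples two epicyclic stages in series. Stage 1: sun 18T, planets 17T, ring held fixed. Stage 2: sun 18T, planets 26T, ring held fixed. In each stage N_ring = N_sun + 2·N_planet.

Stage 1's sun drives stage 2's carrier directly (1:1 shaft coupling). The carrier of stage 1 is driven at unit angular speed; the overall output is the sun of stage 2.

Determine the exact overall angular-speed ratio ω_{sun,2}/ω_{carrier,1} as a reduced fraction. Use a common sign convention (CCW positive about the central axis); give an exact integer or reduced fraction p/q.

1540/81

Stage 1: N_ring = 18 + 2·17 = 52
Stage 1: 18(ω_s−ω_c) = −52(ω_r−ω_c),  ω_r=0, ω_c=1
Stage 1: ω_s = 1 − (52/18)(0−1) = 35/9
  ⇒ ω_s¹/ω_c¹ = 35/9
Stage 2: N_ring = 18 + 2·26 = 70
Stage 2: 18(ω_s−ω_c) = −70(ω_r−ω_c),  ω_r=0, ω_c=1
Stage 2: ω_s = 1 − (70/18)(0−1) = 44/9
  ⇒ ω_s²/ω_c² = 44/9
Coupling ω_c² = ω_s¹ ⇒ overall = 35/9 × 44/9 = 1540/81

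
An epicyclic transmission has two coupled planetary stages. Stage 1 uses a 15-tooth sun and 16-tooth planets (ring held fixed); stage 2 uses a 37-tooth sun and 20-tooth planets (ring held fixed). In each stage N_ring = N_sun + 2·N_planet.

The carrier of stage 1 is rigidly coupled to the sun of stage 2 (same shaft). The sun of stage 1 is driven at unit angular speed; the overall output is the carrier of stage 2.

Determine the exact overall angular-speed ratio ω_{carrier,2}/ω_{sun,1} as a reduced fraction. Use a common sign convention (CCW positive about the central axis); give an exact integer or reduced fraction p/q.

185/2356

Stage 1: N_ring = 15 + 2·16 = 47
Stage 1: 15(ω_s−ω_c) = −47(ω_r−ω_c),  ω_r=0, ω_s=1
Stage 1: 15(1−ω_c) = −47(0−ω_c)  ⇒  62ω_c = 15  ⇒  ω_c = 15/62
  ⇒ ω_c¹/ω_s¹ = 15/62
Stage 2: N_ring = 37 + 2·20 = 77
Stage 2: 37(ω_s−ω_c) = −77(ω_r−ω_c),  ω_r=0, ω_s=1
Stage 2: 37(1−ω_c) = −77(0−ω_c)  ⇒  114ω_c = 37  ⇒  ω_c = 37/114
  ⇒ ω_c²/ω_s² = 37/114
Coupling ω_s² = ω_c¹ ⇒ overall = 15/62 × 37/114 = 185/2356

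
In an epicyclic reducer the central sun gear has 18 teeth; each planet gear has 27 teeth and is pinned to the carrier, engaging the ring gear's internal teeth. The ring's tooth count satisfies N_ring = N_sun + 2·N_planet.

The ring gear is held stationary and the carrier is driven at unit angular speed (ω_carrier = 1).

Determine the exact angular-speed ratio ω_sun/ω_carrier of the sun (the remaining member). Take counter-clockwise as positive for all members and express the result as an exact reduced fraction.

N_ring = 18 + 2·27 = 72
18(ω_s−ω_c) = −72(ω_r−ω_c),  ω_r=0, ω_c=1
ω_s = 1 − (72/18)(0−1) = 5
ω_s/ω_c = 5

5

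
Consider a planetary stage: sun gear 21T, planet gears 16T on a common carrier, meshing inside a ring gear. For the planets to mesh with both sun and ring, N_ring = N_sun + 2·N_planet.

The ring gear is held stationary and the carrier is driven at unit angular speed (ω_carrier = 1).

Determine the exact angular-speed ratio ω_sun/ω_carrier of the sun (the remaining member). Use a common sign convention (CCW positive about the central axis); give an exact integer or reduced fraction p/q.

N_ring = 21 + 2·16 = 53
21(ω_s−ω_c) = −53(ω_r−ω_c),  ω_r=0, ω_c=1
ω_s = 1 − (53/21)(0−1) = 74/21
ω_s/ω_c = 74/21

74/21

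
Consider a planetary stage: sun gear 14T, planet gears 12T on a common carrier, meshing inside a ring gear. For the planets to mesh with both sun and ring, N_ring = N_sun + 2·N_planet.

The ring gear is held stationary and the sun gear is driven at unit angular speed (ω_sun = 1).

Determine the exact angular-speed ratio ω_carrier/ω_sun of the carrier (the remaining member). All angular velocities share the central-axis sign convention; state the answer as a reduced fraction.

7/26

N_ring = 14 + 2·12 = 38
14(ω_s−ω_c) = −38(ω_r−ω_c),  ω_r=0, ω_s=1
14(1−ω_c) = −38(0−ω_c)  ⇒  52ω_c = 14  ⇒  ω_c = 7/26
ω_c/ω_s = 7/26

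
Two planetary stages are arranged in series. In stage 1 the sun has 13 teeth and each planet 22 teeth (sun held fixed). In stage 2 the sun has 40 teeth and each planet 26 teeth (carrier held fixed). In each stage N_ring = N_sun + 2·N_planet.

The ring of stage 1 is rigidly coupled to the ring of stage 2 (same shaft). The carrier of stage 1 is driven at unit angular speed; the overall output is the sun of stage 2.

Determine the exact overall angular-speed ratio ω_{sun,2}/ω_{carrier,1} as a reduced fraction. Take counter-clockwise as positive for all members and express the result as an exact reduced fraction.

-161/57

Stage 1: N_ring = 13 + 2·22 = 57
Stage 1: 13(ω_s−ω_c) = −57(ω_r−ω_c),  ω_s=0, ω_c=1
Stage 1: ω_r = 1 − (13/57)(0−1) = 70/57
  ⇒ ω_r¹/ω_c¹ = 70/57
Stage 2: N_ring = 40 + 2·26 = 92
Stage 2: 40(ω_s−ω_c) = −92(ω_r−ω_c),  ω_c=0, ω_r=1
Stage 2: ω_s = 0 − (92/40)(1−0) = -23/10
  ⇒ ω_s²/ω_r² = -23/10
Coupling ω_r² = ω_r¹ ⇒ overall = 70/57 × -23/10 = -161/57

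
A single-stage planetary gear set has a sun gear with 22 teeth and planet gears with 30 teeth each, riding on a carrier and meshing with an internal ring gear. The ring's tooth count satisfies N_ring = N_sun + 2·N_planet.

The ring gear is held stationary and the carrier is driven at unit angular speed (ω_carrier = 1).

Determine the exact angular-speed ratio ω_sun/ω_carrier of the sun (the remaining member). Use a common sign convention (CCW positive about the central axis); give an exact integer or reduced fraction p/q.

52/11

N_ring = 22 + 2·30 = 82
22(ω_s−ω_c) = −82(ω_r−ω_c),  ω_r=0, ω_c=1
ω_s = 1 − (82/22)(0−1) = 52/11
ω_s/ω_c = 52/11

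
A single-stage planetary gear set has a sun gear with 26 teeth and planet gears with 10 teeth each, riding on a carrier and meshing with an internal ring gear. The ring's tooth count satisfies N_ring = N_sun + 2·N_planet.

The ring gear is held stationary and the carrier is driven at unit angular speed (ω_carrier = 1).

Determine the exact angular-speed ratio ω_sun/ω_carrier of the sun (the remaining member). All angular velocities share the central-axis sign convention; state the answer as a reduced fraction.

36/13

N_ring = 26 + 2·10 = 46
26(ω_s−ω_c) = −46(ω_r−ω_c),  ω_r=0, ω_c=1
ω_s = 1 − (46/26)(0−1) = 36/13
ω_s/ω_c = 36/13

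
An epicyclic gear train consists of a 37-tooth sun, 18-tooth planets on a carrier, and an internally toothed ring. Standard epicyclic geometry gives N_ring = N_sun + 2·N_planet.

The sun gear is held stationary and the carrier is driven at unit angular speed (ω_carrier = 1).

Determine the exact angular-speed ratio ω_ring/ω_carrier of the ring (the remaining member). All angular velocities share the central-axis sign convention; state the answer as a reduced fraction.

N_ring = 37 + 2·18 = 73
37(ω_s−ω_c) = −73(ω_r−ω_c),  ω_s=0, ω_c=1
ω_r = 1 − (37/73)(0−1) = 110/73
ω_r/ω_c = 110/73

110/73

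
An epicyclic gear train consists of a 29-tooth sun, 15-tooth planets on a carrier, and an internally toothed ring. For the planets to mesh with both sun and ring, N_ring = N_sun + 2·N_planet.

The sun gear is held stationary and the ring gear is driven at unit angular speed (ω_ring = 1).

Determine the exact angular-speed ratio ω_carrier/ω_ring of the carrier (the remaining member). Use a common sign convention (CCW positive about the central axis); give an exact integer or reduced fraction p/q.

N_ring = 29 + 2·15 = 59
29(ω_s−ω_c) = −59(ω_r−ω_c),  ω_s=0, ω_r=1
29(0−ω_c) = −59(1−ω_c)  ⇒  88ω_c = 59  ⇒  ω_c = 59/88
ω_c/ω_r = 59/88

59/88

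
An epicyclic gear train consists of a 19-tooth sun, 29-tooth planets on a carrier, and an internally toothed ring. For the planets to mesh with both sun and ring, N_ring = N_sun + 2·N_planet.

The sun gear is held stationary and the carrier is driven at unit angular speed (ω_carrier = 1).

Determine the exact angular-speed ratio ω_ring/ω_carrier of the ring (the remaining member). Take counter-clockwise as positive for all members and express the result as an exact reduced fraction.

N_ring = 19 + 2·29 = 77
19(ω_s−ω_c) = −77(ω_r−ω_c),  ω_s=0, ω_c=1
ω_r = 1 − (19/77)(0−1) = 96/77
ω_r/ω_c = 96/77

96/77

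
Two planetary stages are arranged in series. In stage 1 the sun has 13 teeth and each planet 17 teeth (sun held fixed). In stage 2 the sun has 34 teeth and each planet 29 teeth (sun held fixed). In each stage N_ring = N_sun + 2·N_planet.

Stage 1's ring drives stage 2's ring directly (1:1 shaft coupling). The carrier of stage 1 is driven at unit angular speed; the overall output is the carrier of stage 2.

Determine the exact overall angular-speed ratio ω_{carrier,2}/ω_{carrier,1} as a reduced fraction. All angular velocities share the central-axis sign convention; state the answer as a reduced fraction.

920/987

Stage 1: N_ring = 13 + 2·17 = 47
Stage 1: 13(ω_s−ω_c) = −47(ω_r−ω_c),  ω_s=0, ω_c=1
Stage 1: ω_r = 1 − (13/47)(0−1) = 60/47
  ⇒ ω_r¹/ω_c¹ = 60/47
Stage 2: N_ring = 34 + 2·29 = 92
Stage 2: 34(ω_s−ω_c) = −92(ω_r−ω_c),  ω_s=0, ω_r=1
Stage 2: 34(0−ω_c) = −92(1−ω_c)  ⇒  126ω_c = 92  ⇒  ω_c = 46/63
  ⇒ ω_c²/ω_r² = 46/63
Coupling ω_r² = ω_r¹ ⇒ overall = 60/47 × 46/63 = 920/987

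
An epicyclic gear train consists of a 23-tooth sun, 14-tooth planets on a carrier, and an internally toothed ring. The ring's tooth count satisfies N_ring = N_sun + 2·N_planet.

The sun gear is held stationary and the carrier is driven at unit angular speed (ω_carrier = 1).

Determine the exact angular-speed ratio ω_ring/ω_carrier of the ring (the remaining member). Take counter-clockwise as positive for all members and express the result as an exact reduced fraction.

N_ring = 23 + 2·14 = 51
23(ω_s−ω_c) = −51(ω_r−ω_c),  ω_s=0, ω_c=1
ω_r = 1 − (23/51)(0−1) = 74/51
ω_r/ω_c = 74/51

74/51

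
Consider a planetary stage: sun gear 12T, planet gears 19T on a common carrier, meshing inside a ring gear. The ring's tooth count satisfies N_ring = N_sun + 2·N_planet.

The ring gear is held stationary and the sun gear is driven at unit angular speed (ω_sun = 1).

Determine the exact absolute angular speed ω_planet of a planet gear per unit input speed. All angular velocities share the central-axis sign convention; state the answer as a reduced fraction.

-6/19

N_ring = 12 + 2·19 = 50
12(ω_s−ω_c) = −50(ω_r−ω_c),  ω_r=0, ω_s=1
12(1−ω_c) = −50(0−ω_c)  ⇒  62ω_c = 12  ⇒  ω_c = 6/31
sun–planet: 12·(1−6/31) = −19·(ω_p−ω_c)  ⇒  ω_p−ω_c = −(12/19)·(25/31) = -300/589
ω_p = 6/31 − 300/589 = -6/19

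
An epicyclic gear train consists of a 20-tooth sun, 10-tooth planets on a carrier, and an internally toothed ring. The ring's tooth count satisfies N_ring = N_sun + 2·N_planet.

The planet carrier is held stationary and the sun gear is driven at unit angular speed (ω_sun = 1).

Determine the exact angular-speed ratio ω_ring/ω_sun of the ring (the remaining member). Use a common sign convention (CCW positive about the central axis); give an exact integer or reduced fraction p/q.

-1/2

N_ring = 20 + 2·10 = 40
20(ω_s−ω_c) = −40(ω_r−ω_c),  ω_c=0, ω_s=1
ω_r = 0 − (20/40)(1−0) = -1/2
ω_r/ω_s = -1/2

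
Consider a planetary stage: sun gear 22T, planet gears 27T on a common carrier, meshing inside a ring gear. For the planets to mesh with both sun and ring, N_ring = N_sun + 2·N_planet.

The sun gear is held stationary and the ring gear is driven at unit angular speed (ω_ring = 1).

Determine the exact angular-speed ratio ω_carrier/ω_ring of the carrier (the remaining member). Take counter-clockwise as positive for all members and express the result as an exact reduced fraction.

38/49

N_ring = 22 + 2·27 = 76
22(ω_s−ω_c) = −76(ω_r−ω_c),  ω_s=0, ω_r=1
22(0−ω_c) = −76(1−ω_c)  ⇒  98ω_c = 76  ⇒  ω_c = 38/49
ω_c/ω_r = 38/49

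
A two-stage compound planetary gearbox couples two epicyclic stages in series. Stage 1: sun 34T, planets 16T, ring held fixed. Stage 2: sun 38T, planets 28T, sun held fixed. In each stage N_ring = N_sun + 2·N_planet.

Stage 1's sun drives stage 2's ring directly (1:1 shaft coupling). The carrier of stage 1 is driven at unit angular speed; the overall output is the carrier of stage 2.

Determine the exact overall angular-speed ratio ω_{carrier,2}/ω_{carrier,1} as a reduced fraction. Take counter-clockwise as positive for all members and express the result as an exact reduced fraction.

1175/561

Stage 1: N_ring = 34 + 2·16 = 66
Stage 1: 34(ω_s−ω_c) = −66(ω_r−ω_c),  ω_r=0, ω_c=1
Stage 1: ω_s = 1 − (66/34)(0−1) = 50/17
  ⇒ ω_s¹/ω_c¹ = 50/17
Stage 2: N_ring = 38 + 2·28 = 94
Stage 2: 38(ω_s−ω_c) = −94(ω_r−ω_c),  ω_s=0, ω_r=1
Stage 2: 38(0−ω_c) = −94(1−ω_c)  ⇒  132ω_c = 94  ⇒  ω_c = 47/66
  ⇒ ω_c²/ω_r² = 47/66
Coupling ω_r² = ω_s¹ ⇒ overall = 50/17 × 47/66 = 1175/561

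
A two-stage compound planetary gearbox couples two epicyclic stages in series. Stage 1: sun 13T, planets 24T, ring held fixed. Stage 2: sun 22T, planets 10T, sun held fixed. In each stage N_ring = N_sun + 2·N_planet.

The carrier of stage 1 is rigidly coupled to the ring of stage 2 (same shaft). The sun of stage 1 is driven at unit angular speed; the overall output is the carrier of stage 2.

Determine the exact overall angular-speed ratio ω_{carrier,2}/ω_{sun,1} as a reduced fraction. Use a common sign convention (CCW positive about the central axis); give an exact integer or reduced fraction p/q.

Stage 1: N_ring = 13 + 2·24 = 61
Stage 1: 13(ω_s−ω_c) = −61(ω_r−ω_c),  ω_r=0, ω_s=1
Stage 1: 13(1−ω_c) = −61(0−ω_c)  ⇒  74ω_c = 13  ⇒  ω_c = 13/74
  ⇒ ω_c¹/ω_s¹ = 13/74
Stage 2: N_ring = 22 + 2·10 = 42
Stage 2: 22(ω_s−ω_c) = −42(ω_r−ω_c),  ω_s=0, ω_r=1
Stage 2: 22(0−ω_c) = −42(1−ω_c)  ⇒  64ω_c = 42  ⇒  ω_c = 21/32
  ⇒ ω_c²/ω_r² = 21/32
Coupling ω_r² = ω_c¹ ⇒ overall = 13/74 × 21/32 = 273/2368

273/2368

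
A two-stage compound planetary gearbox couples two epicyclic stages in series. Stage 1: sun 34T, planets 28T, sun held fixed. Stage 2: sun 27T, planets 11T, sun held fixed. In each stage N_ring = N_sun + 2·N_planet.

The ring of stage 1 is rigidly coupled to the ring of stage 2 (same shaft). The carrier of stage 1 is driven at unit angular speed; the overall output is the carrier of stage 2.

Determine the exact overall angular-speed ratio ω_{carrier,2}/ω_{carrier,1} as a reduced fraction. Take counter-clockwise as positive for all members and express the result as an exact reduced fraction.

Stage 1: N_ring = 34 + 2·28 = 90
Stage 1: 34(ω_s−ω_c) = −90(ω_r−ω_c),  ω_s=0, ω_c=1
Stage 1: ω_r = 1 − (34/90)(0−1) = 62/45
  ⇒ ω_r¹/ω_c¹ = 62/45
Stage 2: N_ring = 27 + 2·11 = 49
Stage 2: 27(ω_s−ω_c) = −49(ω_r−ω_c),  ω_s=0, ω_r=1
Stage 2: 27(0−ω_c) = −49(1−ω_c)  ⇒  76ω_c = 49  ⇒  ω_c = 49/76
  ⇒ ω_c²/ω_r² = 49/76
Coupling ω_r² = ω_r¹ ⇒ overall = 62/45 × 49/76 = 1519/1710

1519/1710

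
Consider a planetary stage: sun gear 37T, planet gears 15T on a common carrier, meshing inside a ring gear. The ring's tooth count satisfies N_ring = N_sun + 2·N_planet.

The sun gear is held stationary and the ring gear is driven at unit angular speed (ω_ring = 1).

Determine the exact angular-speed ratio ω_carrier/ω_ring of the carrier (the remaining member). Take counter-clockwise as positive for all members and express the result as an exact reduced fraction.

67/104

N_ring = 37 + 2·15 = 67
37(ω_s−ω_c) = −67(ω_r−ω_c),  ω_s=0, ω_r=1
37(0−ω_c) = −67(1−ω_c)  ⇒  104ω_c = 67  ⇒  ω_c = 67/104
ω_c/ω_r = 67/104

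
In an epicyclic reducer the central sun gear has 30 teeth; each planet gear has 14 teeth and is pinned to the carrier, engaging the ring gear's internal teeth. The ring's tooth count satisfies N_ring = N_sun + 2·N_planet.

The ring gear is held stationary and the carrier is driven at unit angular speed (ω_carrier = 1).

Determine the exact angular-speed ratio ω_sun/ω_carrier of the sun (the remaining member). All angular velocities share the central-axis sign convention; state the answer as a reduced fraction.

N_ring = 30 + 2·14 = 58
30(ω_s−ω_c) = −58(ω_r−ω_c),  ω_r=0, ω_c=1
ω_s = 1 − (58/30)(0−1) = 44/15
ω_s/ω_c = 44/15

44/15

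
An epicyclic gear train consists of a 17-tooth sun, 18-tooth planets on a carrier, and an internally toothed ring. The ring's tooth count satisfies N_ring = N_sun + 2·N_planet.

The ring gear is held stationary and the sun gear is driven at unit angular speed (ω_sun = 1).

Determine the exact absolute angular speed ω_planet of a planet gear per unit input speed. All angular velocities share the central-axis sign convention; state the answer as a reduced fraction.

N_ring = 17 + 2·18 = 53
17(ω_s−ω_c) = −53(ω_r−ω_c),  ω_r=0, ω_s=1
17(1−ω_c) = −53(0−ω_c)  ⇒  70ω_c = 17  ⇒  ω_c = 17/70
sun–planet: 17·(1−17/70) = −18·(ω_p−ω_c)  ⇒  ω_p−ω_c = −(17/18)·(53/70) = -901/1260
ω_p = 17/70 − 901/1260 = -17/36

-17/36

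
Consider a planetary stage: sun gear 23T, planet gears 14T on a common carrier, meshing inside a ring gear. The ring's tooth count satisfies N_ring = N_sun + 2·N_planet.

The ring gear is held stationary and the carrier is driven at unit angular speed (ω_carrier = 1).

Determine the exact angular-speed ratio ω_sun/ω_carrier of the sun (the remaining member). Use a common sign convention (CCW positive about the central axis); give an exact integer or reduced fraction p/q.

74/23

N_ring = 23 + 2·14 = 51
23(ω_s−ω_c) = −51(ω_r−ω_c),  ω_r=0, ω_c=1
ω_s = 1 − (51/23)(0−1) = 74/23
ω_s/ω_c = 74/23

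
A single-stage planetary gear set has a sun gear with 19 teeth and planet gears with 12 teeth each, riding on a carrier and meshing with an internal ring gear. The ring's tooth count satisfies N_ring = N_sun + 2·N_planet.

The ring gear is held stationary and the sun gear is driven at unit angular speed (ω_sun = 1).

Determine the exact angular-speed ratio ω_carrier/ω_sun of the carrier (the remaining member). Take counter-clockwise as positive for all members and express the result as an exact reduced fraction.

19/62

N_ring = 19 + 2·12 = 43
19(ω_s−ω_c) = −43(ω_r−ω_c),  ω_r=0, ω_s=1
19(1−ω_c) = −43(0−ω_c)  ⇒  62ω_c = 19  ⇒  ω_c = 19/62
ω_c/ω_s = 19/62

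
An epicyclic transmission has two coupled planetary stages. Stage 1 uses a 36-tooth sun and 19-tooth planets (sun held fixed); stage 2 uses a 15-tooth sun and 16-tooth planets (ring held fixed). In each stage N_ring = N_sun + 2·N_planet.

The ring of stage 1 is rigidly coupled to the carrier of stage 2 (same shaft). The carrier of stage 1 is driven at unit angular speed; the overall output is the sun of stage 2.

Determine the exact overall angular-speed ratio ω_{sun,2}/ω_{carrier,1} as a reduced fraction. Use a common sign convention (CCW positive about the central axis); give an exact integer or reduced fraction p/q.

682/111

Stage 1: N_ring = 36 + 2·19 = 74
Stage 1: 36(ω_s−ω_c) = −74(ω_r−ω_c),  ω_s=0, ω_c=1
Stage 1: ω_r = 1 − (36/74)(0−1) = 55/37
  ⇒ ω_r¹/ω_c¹ = 55/37
Stage 2: N_ring = 15 + 2·16 = 47
Stage 2: 15(ω_s−ω_c) = −47(ω_r−ω_c),  ω_r=0, ω_c=1
Stage 2: ω_s = 1 − (47/15)(0−1) = 62/15
  ⇒ ω_s²/ω_c² = 62/15
Coupling ω_c² = ω_r¹ ⇒ overall = 55/37 × 62/15 = 682/111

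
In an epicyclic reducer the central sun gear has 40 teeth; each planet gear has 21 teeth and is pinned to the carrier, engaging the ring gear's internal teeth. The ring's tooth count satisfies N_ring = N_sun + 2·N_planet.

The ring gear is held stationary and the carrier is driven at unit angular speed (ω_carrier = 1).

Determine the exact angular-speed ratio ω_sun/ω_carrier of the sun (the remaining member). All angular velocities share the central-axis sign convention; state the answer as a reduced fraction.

61/20

N_ring = 40 + 2·21 = 82
40(ω_s−ω_c) = −82(ω_r−ω_c),  ω_r=0, ω_c=1
ω_s = 1 − (82/40)(0−1) = 61/20
ω_s/ω_c = 61/20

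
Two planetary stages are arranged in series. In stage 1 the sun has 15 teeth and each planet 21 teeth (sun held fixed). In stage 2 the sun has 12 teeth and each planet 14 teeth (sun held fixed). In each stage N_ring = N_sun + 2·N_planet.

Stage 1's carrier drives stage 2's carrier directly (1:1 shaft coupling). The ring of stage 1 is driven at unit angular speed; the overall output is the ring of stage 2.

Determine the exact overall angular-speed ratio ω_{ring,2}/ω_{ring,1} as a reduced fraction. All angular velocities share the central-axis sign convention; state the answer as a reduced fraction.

247/240

Stage 1: N_ring = 15 + 2·21 = 57
Stage 1: 15(ω_s−ω_c) = −57(ω_r−ω_c),  ω_s=0, ω_r=1
Stage 1: 15(0−ω_c) = −57(1−ω_c)  ⇒  72ω_c = 57  ⇒  ω_c = 19/24
  ⇒ ω_c¹/ω_r¹ = 19/24
Stage 2: N_ring = 12 + 2·14 = 40
Stage 2: 12(ω_s−ω_c) = −40(ω_r−ω_c),  ω_s=0, ω_c=1
Stage 2: ω_r = 1 − (12/40)(0−1) = 13/10
  ⇒ ω_r²/ω_c² = 13/10
Coupling ω_c² = ω_c¹ ⇒ overall = 19/24 × 13/10 = 247/240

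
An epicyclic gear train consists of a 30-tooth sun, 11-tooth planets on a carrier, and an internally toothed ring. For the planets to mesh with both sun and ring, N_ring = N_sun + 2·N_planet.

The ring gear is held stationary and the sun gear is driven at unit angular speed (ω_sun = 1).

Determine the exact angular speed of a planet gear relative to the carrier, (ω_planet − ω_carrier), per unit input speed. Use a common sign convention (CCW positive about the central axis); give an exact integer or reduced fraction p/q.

N_ring = 30 + 2·11 = 52
30(ω_s−ω_c) = −52(ω_r−ω_c),  ω_r=0, ω_s=1
30(1−ω_c) = −52(0−ω_c)  ⇒  82ω_c = 30  ⇒  ω_c = 15/41
sun–planet: 30·(1−15/41) = −11·(ω_p−ω_c)  ⇒  ω_p−ω_c = −(30/11)·(26/41) = -780/451

-780/451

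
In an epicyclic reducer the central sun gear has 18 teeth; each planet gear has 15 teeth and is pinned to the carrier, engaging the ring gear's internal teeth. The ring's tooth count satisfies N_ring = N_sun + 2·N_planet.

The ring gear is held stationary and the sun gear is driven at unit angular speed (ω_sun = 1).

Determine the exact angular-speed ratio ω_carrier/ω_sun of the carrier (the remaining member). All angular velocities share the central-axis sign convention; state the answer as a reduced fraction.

N_ring = 18 + 2·15 = 48
18(ω_s−ω_c) = −48(ω_r−ω_c),  ω_r=0, ω_s=1
18(1−ω_c) = −48(0−ω_c)  ⇒  66ω_c = 18  ⇒  ω_c = 3/11
ω_c/ω_s = 3/11

3/11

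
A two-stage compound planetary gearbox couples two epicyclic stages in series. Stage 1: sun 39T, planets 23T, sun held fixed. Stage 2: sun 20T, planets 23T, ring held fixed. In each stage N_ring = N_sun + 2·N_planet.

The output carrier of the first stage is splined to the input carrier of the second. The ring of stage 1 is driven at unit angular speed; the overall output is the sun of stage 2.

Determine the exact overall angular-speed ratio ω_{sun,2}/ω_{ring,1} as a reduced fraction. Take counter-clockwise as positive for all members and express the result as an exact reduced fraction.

Stage 1: N_ring = 39 + 2·23 = 85
Stage 1: 39(ω_s−ω_c) = −85(ω_r−ω_c),  ω_s=0, ω_r=1
Stage 1: 39(0−ω_c) = −85(1−ω_c)  ⇒  124ω_c = 85  ⇒  ω_c = 85/124
  ⇒ ω_c¹/ω_r¹ = 85/124
Stage 2: N_ring = 20 + 2·23 = 66
Stage 2: 20(ω_s−ω_c) = −66(ω_r−ω_c),  ω_r=0, ω_c=1
Stage 2: ω_s = 1 − (66/20)(0−1) = 43/10
  ⇒ ω_s²/ω_c² = 43/10
Coupling ω_c² = ω_c¹ ⇒ overall = 85/124 × 43/10 = 731/248

731/248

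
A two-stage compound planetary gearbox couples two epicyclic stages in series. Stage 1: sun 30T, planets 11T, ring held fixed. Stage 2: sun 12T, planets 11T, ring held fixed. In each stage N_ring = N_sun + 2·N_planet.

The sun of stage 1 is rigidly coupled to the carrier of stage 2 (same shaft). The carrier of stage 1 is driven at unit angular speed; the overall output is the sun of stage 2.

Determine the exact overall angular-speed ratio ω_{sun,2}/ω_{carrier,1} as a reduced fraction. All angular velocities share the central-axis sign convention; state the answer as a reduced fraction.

943/90

Stage 1: N_ring = 30 + 2·11 = 52
Stage 1: 30(ω_s−ω_c) = −52(ω_r−ω_c),  ω_r=0, ω_c=1
Stage 1: ω_s = 1 − (52/30)(0−1) = 41/15
  ⇒ ω_s¹/ω_c¹ = 41/15
Stage 2: N_ring = 12 + 2·11 = 34
Stage 2: 12(ω_s−ω_c) = −34(ω_r−ω_c),  ω_r=0, ω_c=1
Stage 2: ω_s = 1 − (34/12)(0−1) = 23/6
  ⇒ ω_s²/ω_c² = 23/6
Coupling ω_c² = ω_s¹ ⇒ overall = 41/15 × 23/6 = 943/90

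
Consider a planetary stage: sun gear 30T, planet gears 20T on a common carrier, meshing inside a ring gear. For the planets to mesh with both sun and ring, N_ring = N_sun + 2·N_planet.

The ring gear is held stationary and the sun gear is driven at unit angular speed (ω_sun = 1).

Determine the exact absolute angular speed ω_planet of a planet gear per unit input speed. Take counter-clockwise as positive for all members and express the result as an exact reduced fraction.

-3/4

N_ring = 30 + 2·20 = 70
30(ω_s−ω_c) = −70(ω_r−ω_c),  ω_r=0, ω_s=1
30(1−ω_c) = −70(0−ω_c)  ⇒  100ω_c = 30  ⇒  ω_c = 3/10
sun–planet: 30·(1−3/10) = −20·(ω_p−ω_c)  ⇒  ω_p−ω_c = −(30/20)·(7/10) = -21/20
ω_p = 3/10 − 21/20 = -3/4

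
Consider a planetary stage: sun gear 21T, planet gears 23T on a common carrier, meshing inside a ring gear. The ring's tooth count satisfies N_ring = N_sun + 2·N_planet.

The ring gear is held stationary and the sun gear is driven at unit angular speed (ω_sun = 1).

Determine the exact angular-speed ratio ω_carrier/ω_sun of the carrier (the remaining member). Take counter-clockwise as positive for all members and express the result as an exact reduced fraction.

N_ring = 21 + 2·23 = 67
21(ω_s−ω_c) = −67(ω_r−ω_c),  ω_r=0, ω_s=1
21(1−ω_c) = −67(0−ω_c)  ⇒  88ω_c = 21  ⇒  ω_c = 21/88
ω_c/ω_s = 21/88

21/88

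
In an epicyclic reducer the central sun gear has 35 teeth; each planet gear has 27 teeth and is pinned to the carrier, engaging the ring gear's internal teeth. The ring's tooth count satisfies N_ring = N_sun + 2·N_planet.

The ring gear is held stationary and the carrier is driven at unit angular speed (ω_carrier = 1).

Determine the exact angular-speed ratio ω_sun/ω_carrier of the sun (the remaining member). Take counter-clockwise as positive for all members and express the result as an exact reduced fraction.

N_ring = 35 + 2·27 = 89
35(ω_s−ω_c) = −89(ω_r−ω_c),  ω_r=0, ω_c=1
ω_s = 1 − (89/35)(0−1) = 124/35
ω_s/ω_c = 124/35

124/35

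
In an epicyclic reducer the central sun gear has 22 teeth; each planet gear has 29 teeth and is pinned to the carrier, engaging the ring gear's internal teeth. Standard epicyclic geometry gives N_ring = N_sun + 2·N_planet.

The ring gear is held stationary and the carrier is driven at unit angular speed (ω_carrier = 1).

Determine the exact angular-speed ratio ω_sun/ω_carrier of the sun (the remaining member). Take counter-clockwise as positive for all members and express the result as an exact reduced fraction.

51/11

N_ring = 22 + 2·29 = 80
22(ω_s−ω_c) = −80(ω_r−ω_c),  ω_r=0, ω_c=1
ω_s = 1 − (80/22)(0−1) = 51/11
ω_s/ω_c = 51/11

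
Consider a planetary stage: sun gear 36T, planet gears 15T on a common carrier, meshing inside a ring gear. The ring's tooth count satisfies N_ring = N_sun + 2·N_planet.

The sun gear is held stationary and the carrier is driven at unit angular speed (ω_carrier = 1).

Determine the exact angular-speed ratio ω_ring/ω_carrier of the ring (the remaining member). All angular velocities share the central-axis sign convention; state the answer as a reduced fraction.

17/11

N_ring = 36 + 2·15 = 66
36(ω_s−ω_c) = −66(ω_r−ω_c),  ω_s=0, ω_c=1
ω_r = 1 − (36/66)(0−1) = 17/11
ω_r/ω_c = 17/11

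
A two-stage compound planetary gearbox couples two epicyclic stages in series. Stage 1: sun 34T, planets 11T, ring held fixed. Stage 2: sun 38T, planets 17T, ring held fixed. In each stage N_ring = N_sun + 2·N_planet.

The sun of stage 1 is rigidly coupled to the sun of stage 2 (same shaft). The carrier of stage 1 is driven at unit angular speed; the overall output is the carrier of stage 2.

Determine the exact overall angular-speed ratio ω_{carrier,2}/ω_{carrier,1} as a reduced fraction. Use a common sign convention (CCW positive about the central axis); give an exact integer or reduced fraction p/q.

171/187

Stage 1: N_ring = 34 + 2·11 = 56
Stage 1: 34(ω_s−ω_c) = −56(ω_r−ω_c),  ω_r=0, ω_c=1
Stage 1: ω_s = 1 − (56/34)(0−1) = 45/17
  ⇒ ω_s¹/ω_c¹ = 45/17
Stage 2: N_ring = 38 + 2·17 = 72
Stage 2: 38(ω_s−ω_c) = −72(ω_r−ω_c),  ω_r=0, ω_s=1
Stage 2: 38(1−ω_c) = −72(0−ω_c)  ⇒  110ω_c = 38  ⇒  ω_c = 19/55
  ⇒ ω_c²/ω_s² = 19/55
Coupling ω_s² = ω_s¹ ⇒ overall = 45/17 × 19/55 = 171/187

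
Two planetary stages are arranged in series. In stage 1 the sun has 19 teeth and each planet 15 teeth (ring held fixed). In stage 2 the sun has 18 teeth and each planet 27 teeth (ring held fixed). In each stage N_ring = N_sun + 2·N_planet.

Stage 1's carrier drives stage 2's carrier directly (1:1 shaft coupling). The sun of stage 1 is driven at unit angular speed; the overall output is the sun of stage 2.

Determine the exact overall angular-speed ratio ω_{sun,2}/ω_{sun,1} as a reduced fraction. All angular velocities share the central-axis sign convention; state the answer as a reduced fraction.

95/68

Stage 1: N_ring = 19 + 2·15 = 49
Stage 1: 19(ω_s−ω_c) = −49(ω_r−ω_c),  ω_r=0, ω_s=1
Stage 1: 19(1−ω_c) = −49(0−ω_c)  ⇒  68ω_c = 19  ⇒  ω_c = 19/68
  ⇒ ω_c¹/ω_s¹ = 19/68
Stage 2: N_ring = 18 + 2·27 = 72
Stage 2: 18(ω_s−ω_c) = −72(ω_r−ω_c),  ω_r=0, ω_c=1
Stage 2: ω_s = 1 − (72/18)(0−1) = 5
  ⇒ ω_s²/ω_c² = 5
Coupling ω_c² = ω_c¹ ⇒ overall = 19/68 × 5 = 95/68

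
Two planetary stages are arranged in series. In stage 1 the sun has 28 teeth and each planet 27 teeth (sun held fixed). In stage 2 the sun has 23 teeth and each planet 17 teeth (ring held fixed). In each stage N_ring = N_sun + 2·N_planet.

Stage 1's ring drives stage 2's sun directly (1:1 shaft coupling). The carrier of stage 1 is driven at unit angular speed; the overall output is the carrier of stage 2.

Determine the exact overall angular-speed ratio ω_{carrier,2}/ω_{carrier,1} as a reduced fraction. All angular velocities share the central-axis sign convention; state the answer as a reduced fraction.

253/656

Stage 1: N_ring = 28 + 2·27 = 82
Stage 1: 28(ω_s−ω_c) = −82(ω_r−ω_c),  ω_s=0, ω_c=1
Stage 1: ω_r = 1 − (28/82)(0−1) = 55/41
  ⇒ ω_r¹/ω_c¹ = 55/41
Stage 2: N_ring = 23 + 2·17 = 57
Stage 2: 23(ω_s−ω_c) = −57(ω_r−ω_c),  ω_r=0, ω_s=1
Stage 2: 23(1−ω_c) = −57(0−ω_c)  ⇒  80ω_c = 23  ⇒  ω_c = 23/80
  ⇒ ω_c²/ω_s² = 23/80
Coupling ω_s² = ω_r¹ ⇒ overall = 55/41 × 23/80 = 253/656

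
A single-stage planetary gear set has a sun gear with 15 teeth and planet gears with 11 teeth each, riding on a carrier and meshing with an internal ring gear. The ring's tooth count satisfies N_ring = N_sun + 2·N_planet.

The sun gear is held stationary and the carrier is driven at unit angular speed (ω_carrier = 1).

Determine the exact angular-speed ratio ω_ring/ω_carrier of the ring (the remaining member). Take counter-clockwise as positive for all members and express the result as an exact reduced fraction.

N_ring = 15 + 2·11 = 37
15(ω_s−ω_c) = −37(ω_r−ω_c),  ω_s=0, ω_c=1
ω_r = 1 − (15/37)(0−1) = 52/37
ω_r/ω_c = 52/37

52/37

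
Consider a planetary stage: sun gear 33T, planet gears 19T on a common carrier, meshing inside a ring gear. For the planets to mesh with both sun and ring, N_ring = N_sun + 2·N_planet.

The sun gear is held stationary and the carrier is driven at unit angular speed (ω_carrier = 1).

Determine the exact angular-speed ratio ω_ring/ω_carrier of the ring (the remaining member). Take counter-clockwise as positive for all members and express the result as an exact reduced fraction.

N_ring = 33 + 2·19 = 71
33(ω_s−ω_c) = −71(ω_r−ω_c),  ω_s=0, ω_c=1
ω_r = 1 − (33/71)(0−1) = 104/71
ω_r/ω_c = 104/71

104/71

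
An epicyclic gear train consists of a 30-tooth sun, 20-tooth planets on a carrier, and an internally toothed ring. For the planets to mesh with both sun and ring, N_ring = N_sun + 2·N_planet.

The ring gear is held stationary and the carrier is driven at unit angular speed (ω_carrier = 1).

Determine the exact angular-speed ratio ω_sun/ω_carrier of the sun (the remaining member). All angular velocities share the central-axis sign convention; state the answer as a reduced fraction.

N_ring = 30 + 2·20 = 70
30(ω_s−ω_c) = −70(ω_r−ω_c),  ω_r=0, ω_c=1
ω_s = 1 − (70/30)(0−1) = 10/3
ω_s/ω_c = 10/3

10/3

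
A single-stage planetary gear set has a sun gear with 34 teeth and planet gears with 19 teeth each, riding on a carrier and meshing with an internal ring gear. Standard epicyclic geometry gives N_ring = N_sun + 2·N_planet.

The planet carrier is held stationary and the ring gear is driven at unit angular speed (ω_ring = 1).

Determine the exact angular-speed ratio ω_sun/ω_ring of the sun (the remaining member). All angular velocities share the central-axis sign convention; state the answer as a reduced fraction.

-36/17

N_ring = 34 + 2·19 = 72
34(ω_s−ω_c) = −72(ω_r−ω_c),  ω_c=0, ω_r=1
ω_s = 0 − (72/34)(1−0) = -36/17
ω_s/ω_r = -36/17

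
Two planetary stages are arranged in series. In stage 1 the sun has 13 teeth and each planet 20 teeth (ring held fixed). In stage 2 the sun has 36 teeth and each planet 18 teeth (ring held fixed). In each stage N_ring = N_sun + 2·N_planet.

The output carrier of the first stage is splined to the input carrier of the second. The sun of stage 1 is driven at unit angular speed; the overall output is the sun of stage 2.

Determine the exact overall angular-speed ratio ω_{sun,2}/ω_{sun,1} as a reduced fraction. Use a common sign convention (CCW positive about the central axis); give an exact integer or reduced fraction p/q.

Stage 1: N_ring = 13 + 2·20 = 53
Stage 1: 13(ω_s−ω_c) = −53(ω_r−ω_c),  ω_r=0, ω_s=1
Stage 1: 13(1−ω_c) = −53(0−ω_c)  ⇒  66ω_c = 13  ⇒  ω_c = 13/66
  ⇒ ω_c¹/ω_s¹ = 13/66
Stage 2: N_ring = 36 + 2·18 = 72
Stage 2: 36(ω_s−ω_c) = −72(ω_r−ω_c),  ω_r=0, ω_c=1
Stage 2: ω_s = 1 − (72/36)(0−1) = 3
  ⇒ ω_s²/ω_c² = 3
Coupling ω_c² = ω_c¹ ⇒ overall = 13/66 × 3 = 13/22

13/22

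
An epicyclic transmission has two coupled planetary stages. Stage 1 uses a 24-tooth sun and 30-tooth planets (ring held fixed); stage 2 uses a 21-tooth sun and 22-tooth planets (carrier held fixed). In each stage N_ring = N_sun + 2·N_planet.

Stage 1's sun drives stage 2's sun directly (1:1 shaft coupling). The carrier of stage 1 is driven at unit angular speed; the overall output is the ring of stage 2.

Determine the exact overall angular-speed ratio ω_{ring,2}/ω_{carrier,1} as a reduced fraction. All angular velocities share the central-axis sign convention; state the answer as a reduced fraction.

Stage 1: N_ring = 24 + 2·30 = 84
Stage 1: 24(ω_s−ω_c) = −84(ω_r−ω_c),  ω_r=0, ω_c=1
Stage 1: ω_s = 1 − (84/24)(0−1) = 9/2
  ⇒ ω_s¹/ω_c¹ = 9/2
Stage 2: N_ring = 21 + 2·22 = 65
Stage 2: 21(ω_s−ω_c) = −65(ω_r−ω_c),  ω_c=0, ω_s=1
Stage 2: ω_r = 0 − (21/65)(1−0) = -21/65
  ⇒ ω_r²/ω_s² = -21/65
Coupling ω_s² = ω_s¹ ⇒ overall = 9/2 × -21/65 = -189/130

-189/130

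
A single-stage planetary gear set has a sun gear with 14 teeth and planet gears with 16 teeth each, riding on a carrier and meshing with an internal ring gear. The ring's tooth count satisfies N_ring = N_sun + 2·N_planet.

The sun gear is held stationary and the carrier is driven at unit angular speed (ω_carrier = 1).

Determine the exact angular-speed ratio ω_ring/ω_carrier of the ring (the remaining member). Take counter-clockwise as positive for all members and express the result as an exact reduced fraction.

N_ring = 14 + 2·16 = 46
14(ω_s−ω_c) = −46(ω_r−ω_c),  ω_s=0, ω_c=1
ω_r = 1 − (14/46)(0−1) = 30/23
ω_r/ω_c = 30/23

30/23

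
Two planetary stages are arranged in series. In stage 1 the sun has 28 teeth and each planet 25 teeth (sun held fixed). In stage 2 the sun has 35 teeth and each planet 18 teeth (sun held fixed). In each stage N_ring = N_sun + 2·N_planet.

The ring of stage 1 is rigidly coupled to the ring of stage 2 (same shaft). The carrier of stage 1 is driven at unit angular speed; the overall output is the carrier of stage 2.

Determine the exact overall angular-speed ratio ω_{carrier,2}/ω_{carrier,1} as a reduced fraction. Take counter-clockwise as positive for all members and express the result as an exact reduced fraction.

Stage 1: N_ring = 28 + 2·25 = 78
Stage 1: 28(ω_s−ω_c) = −78(ω_r−ω_c),  ω_s=0, ω_c=1
Stage 1: ω_r = 1 − (28/78)(0−1) = 53/39
  ⇒ ω_r¹/ω_c¹ = 53/39
Stage 2: N_ring = 35 + 2·18 = 71
Stage 2: 35(ω_s−ω_c) = −71(ω_r−ω_c),  ω_s=0, ω_r=1
Stage 2: 35(0−ω_c) = −71(1−ω_c)  ⇒  106ω_c = 71  ⇒  ω_c = 71/106
  ⇒ ω_c²/ω_r² = 71/106
Coupling ω_r² = ω_r¹ ⇒ overall = 53/39 × 71/106 = 71/78

71/78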